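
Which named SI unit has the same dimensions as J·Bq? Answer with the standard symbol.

W

J = kg·m²·s⁻².
Bq = s⁻¹.
Combining: J·Bq = (kg·m²·s⁻²) · s⁻¹ = kg·m²·s⁻³.
kg·m²·s⁻³ is the base-SI form of the watt.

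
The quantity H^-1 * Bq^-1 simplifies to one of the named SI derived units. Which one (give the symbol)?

H = kg·m²·s⁻²·A⁻².
So H⁻¹ = kg⁻¹·m⁻²·s²·A².
Bq = s⁻¹.
So Bq⁻¹ = s.
Combining: H⁻¹·Bq⁻¹ = (kg⁻¹·m⁻²·s²·A²) · s = kg⁻¹·m⁻²·s³·A².
kg⁻¹·m⁻²·s³·A² is the base-SI form of the siemens.

S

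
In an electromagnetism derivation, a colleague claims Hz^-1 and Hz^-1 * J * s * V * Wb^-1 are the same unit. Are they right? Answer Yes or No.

Left side:
  Hz = s⁻¹.
  So Hz⁻¹ = s.
Right side:
  Hz = 1/s = s⁻¹ (frequency is cycles per second).
  So Hz⁻¹ = s.
  J = N·m (work = force × distance),
      = kg·m²·s⁻².
  V = W/A (potential = power per current),
      = kg·m²·s⁻³·A⁻¹.
  Wb = V·s (flux: a volt is a weber per second),
      = kg·m²·s⁻²·A⁻¹.
  So Wb⁻¹ = kg⁻¹·m⁻²·s²·A.
  Combining: Hz⁻¹·J·s·V·Wb⁻¹ = s · (kg·m²·s⁻²) · s · (kg·m²·s⁻³·A⁻¹) · (kg⁻¹·m⁻²·s²·A) = kg·m²·s⁻¹.
Left is s; right is kg·m²·s⁻¹ — different.

No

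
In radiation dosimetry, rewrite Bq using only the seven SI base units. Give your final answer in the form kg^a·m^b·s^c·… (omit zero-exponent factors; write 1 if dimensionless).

Bq = s⁻¹.

s⁻¹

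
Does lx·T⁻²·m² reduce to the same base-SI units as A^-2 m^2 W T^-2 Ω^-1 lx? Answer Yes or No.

Yes

Left side:
  lx = lm/m² (illuminance = luminous flux per area),
      = m⁻²·cd.
  T = Wb/m² (flux density = flux per area),
      = kg·s⁻²·A⁻¹.
  So T⁻² = kg⁻²·s⁴·A².
  Combining: lx·T⁻²·m² = (m⁻²·cd) · (kg⁻²·s⁴·A²) · m² = kg⁻²·s⁴·A²·cd.
Right side:
  W = J/s (power = energy per time),
      = kg·m²·s⁻³.
  T = Wb/m² (flux density = flux per area),
      = kg·s⁻²·A⁻¹.
  So T⁻² = kg⁻²·s⁴·A².
  Ω = V/A (resistance = voltage per current),
      = kg·m²·s⁻³·A⁻².
  So Ω⁻¹ = kg⁻¹·m⁻²·s³·A².
  lx = lm/m² (illuminance = luminous flux per area),
      = m⁻²·cd.
  Combining: A⁻²·m²·W·T⁻²·Ω⁻¹·lx = A⁻² · m² · (kg·m²·s⁻³) · (kg⁻²·s⁴·A²) · (kg⁻¹·m⁻²·s³·A²) · (m⁻²·cd) = kg⁻²·s⁴·A²·cd.
Both reduce to kg⁻²·s⁴·A²·cd.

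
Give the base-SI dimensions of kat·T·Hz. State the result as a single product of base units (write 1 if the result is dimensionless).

kg·s⁻⁴·A⁻¹·mol

kat = mol/s = s⁻¹·mol (catalytic activity).
T = Wb/m² (flux density = flux per area),
    = kg·s⁻²·A⁻¹.
Hz = 1/s = s⁻¹ (frequency is cycles per second).
Combining: kat·T·Hz = (s⁻¹·mol) · (kg·s⁻²·A⁻¹) · s⁻¹ = kg·s⁻⁴·A⁻¹·mol.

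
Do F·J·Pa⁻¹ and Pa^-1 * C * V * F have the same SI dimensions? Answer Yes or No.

Yes

Left side:
  F = kg⁻¹·m⁻²·s⁴·A².
  J = kg·m²·s⁻².
  Pa = kg·m⁻¹·s⁻².
  So Pa⁻¹ = kg⁻¹·m·s².
  Combining: F·J·Pa⁻¹ = (kg⁻¹·m⁻²·s⁴·A²) · (kg·m²·s⁻²) · (kg⁻¹·m·s²) = kg⁻¹·m·s⁴·A².
Right side:
  Pa = N/m² (pressure = force per area),
      = kg·m⁻¹·s⁻².
  So Pa⁻¹ = kg⁻¹·m·s².
  C = A·s = s·A (charge = current × time).
  V = W/A (potential = power per current),
      = kg·m²·s⁻³·A⁻¹.
  F = C/V (capacitance = charge per voltage),
      = A·s/(kg·m²·s⁻³·A⁻¹) (substituting C and V),
      = kg⁻¹·m⁻²·s⁴·A².
  Combining: Pa⁻¹·C·V·F = (kg⁻¹·m·s²) · (s·A) · (kg·m²·s⁻³·A⁻¹) · (kg⁻¹·m⁻²·s⁴·A²) = kg⁻¹·m·s⁴·A².
Both reduce to kg⁻¹·m·s⁴·A².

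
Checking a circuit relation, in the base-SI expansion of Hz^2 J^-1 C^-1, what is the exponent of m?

Hz = 1/s = s⁻¹ (frequency is cycles per second).
So Hz² = s⁻².
J = N·m (work = force × distance),
    = kg·m²·s⁻².
So J⁻¹ = kg⁻¹·m⁻²·s².
C = A·s = s·A (charge = current × time).
So C⁻¹ = s⁻¹·A⁻¹.
Combining: Hz²·J⁻¹·C⁻¹ = s⁻² · (kg⁻¹·m⁻²·s²) · (s⁻¹·A⁻¹) = kg⁻¹·m⁻²·s⁻¹·A⁻¹.
The exponent of m is -2.

-2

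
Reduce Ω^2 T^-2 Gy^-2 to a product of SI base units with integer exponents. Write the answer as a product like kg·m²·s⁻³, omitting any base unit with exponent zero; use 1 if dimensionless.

s²·A⁻²

Ω = V/A (resistance = voltage per current),
    = kg·m²·s⁻³·A⁻².
So Ω² = kg²·m⁴·s⁻⁶·A⁻⁴.
T = Wb/m² (flux density = flux per area),
    = kg·s⁻²·A⁻¹.
So T⁻² = kg⁻²·s⁴·A².
Gy = J/kg (absorbed dose = energy per mass),
    = m²·s⁻².
So Gy⁻² = m⁻⁴·s⁴.
Combining: Ω²·T⁻²·Gy⁻² = (kg²·m⁴·s⁻⁶·A⁻⁴) · (kg⁻²·s⁴·A²) · (m⁻⁴·s⁴) = s²·A⁻².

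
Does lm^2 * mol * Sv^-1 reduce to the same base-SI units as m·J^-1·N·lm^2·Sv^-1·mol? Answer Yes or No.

Yes

Left side:
  lm = cd.
  So lm² = cd².
  Sv = m²·s⁻².
  So Sv⁻¹ = m⁻²·s².
  Combining: lm²·mol·Sv⁻¹ = cd² · mol · (m⁻²·s²) = m⁻²·s²·mol·cd².
Right side:
  J = kg·m²·s⁻².
  So J⁻¹ = kg⁻¹·m⁻²·s².
  N = kg·m·s⁻².
  lm = cd.
  So lm² = cd².
  Sv = m²·s⁻².
  So Sv⁻¹ = m⁻²·s².
  Combining: m·J⁻¹·N·lm²·Sv⁻¹·mol = m · (kg⁻¹·m⁻²·s²) · (kg·m·s⁻²) · cd² · (m⁻²·s²) · mol = m⁻²·s²·mol·cd².
Both reduce to m⁻²·s²·mol·cd².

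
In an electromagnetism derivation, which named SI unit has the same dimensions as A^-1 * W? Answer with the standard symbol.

W = J/s (power = energy per time),
    = kg·m²·s⁻³.
Combining: A⁻¹·W = A⁻¹ · (kg·m²·s⁻³) = kg·m²·s⁻³·A⁻¹.
kg·m²·s⁻³·A⁻¹ is the base-SI form of the volt.

V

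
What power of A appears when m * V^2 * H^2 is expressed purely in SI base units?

-6

V = kg·m²·s⁻³·A⁻¹.
So V² = kg²·m⁴·s⁻⁶·A⁻².
H = kg·m²·s⁻²·A⁻².
So H² = kg²·m⁴·s⁻⁴·A⁻⁴.
Combining: m·V²·H² = m · (kg²·m⁴·s⁻⁶·A⁻²) · (kg²·m⁴·s⁻⁴·A⁻⁴) = kg⁴·m⁹·s⁻¹⁰·A⁻⁶.
The exponent of A is -6.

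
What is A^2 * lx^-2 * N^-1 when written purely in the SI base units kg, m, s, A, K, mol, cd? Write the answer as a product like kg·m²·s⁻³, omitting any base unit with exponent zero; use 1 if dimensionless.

lx = m⁻²·cd.
So lx⁻² = m⁴·cd⁻².
N = kg·m·s⁻².
So N⁻¹ = kg⁻¹·m⁻¹·s².
Combining: A²·lx⁻²·N⁻¹ = A² · (m⁴·cd⁻²) · (kg⁻¹·m⁻¹·s²) = kg⁻¹·m³·s²·A²·cd⁻².

kg⁻¹·m³·s²·A²·cd⁻²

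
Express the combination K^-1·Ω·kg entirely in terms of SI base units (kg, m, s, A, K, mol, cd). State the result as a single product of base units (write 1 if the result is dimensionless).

Ω = kg·m²·s⁻³·A⁻².
Combining: K⁻¹·Ω·kg = K⁻¹ · (kg·m²·s⁻³·A⁻²) · kg = kg²·m²·s⁻³·A⁻²·K⁻¹.

kg²·m²·s⁻³·A⁻²·K⁻¹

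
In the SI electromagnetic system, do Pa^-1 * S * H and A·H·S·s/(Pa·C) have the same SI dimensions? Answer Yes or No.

Left side:
  Pa = kg·m⁻¹·s⁻².
  So Pa⁻¹ = kg⁻¹·m·s².
  S = kg⁻¹·m⁻²·s³·A².
  H = kg·m²·s⁻²·A⁻².
  Combining: Pa⁻¹·S·H = (kg⁻¹·m·s²) · (kg⁻¹·m⁻²·s³·A²) · (kg·m²·s⁻²·A⁻²) = kg⁻¹·m·s³.
Right side:
  H = Wb/A (inductance = flux per current),
      = kg·m²·s⁻²·A⁻².
  Pa = N/m² (pressure = force per area),
      = kg·m⁻¹·s⁻².
  So Pa⁻¹ = kg⁻¹·m·s².
  S = 1/Ω (conductance is reciprocal resistance),
      = kg⁻¹·m⁻²·s³·A².
  C = A·s = s·A (charge = current × time).
  So C⁻¹ = s⁻¹·A⁻¹.
  Combining: A·H·Pa⁻¹·S·s·C⁻¹ = A · (kg·m²·s⁻²·A⁻²) · (kg⁻¹·m·s²) · (kg⁻¹·m⁻²·s³·A²) · s · (s⁻¹·A⁻¹) = kg⁻¹·m·s³.
Both reduce to kg⁻¹·m·s³.

Yes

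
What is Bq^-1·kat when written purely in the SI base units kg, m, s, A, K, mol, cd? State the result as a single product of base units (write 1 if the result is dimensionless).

mol

Bq = 1/s = s⁻¹ (activity is decays per second).
So Bq⁻¹ = s.
kat = mol/s = s⁻¹·mol (catalytic activity).
Combining: Bq⁻¹·kat = s · (s⁻¹·mol) = mol.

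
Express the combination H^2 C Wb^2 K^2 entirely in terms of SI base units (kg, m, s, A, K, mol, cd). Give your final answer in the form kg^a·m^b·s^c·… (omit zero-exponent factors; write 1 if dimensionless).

H = Wb/A (inductance = flux per current),
    = kg·m²·s⁻²·A⁻².
So H² = kg²·m⁴·s⁻⁴·A⁻⁴.
C = A·s = s·A (charge = current × time).
Wb = V·s (flux: a volt is a weber per second),
    = kg·m²·s⁻²·A⁻¹.
So Wb² = kg²·m⁴·s⁻⁴·A⁻².
Combining: H²·C·Wb²·K² = (kg²·m⁴·s⁻⁴·A⁻⁴) · (s·A) · (kg²·m⁴·s⁻⁴·A⁻²) · K² = kg⁴·m⁸·s⁻⁷·A⁻⁵·K².

kg⁴·m⁸·s⁻⁷·A⁻⁵·K²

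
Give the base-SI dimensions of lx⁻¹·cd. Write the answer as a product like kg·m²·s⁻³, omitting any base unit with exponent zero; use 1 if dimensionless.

m²

lx = lm/m² (illuminance = luminous flux per area),
    = m⁻²·cd.
So lx⁻¹ = m²·cd⁻¹.
Combining: lx⁻¹·cd = (m²·cd⁻¹) · cd = m².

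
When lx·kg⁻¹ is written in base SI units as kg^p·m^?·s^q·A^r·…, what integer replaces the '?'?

-2

lx = m⁻²·cd.
Combining: lx·kg⁻¹ = (m⁻²·cd) · kg⁻¹ = kg⁻¹·m⁻²·cd.
The exponent of m is -2.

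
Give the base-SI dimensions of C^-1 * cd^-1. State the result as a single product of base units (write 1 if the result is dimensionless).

s⁻¹·A⁻¹·cd⁻¹

C = s·A.
So C⁻¹ = s⁻¹·A⁻¹.
Combining: C⁻¹·cd⁻¹ = (s⁻¹·A⁻¹) · cd⁻¹ = s⁻¹·A⁻¹·cd⁻¹.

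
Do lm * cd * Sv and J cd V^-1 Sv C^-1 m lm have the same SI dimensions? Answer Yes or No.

Left side:
  lm = cd·sr = cd (luminous flux; sr is dimensionless).
  Sv = J/kg (equivalent dose = energy per mass),
      = m²·s⁻².
  Combining: lm·cd·Sv = cd · cd · (m²·s⁻²) = m²·s⁻²·cd².
Right side:
  J = N·m (work = force × distance),
      = kg·m²·s⁻².
  V = W/A (potential = power per current),
      = kg·m²·s⁻³·A⁻¹.
  So V⁻¹ = kg⁻¹·m⁻²·s³·A.
  Sv = J/kg (equivalent dose = energy per mass),
      = m²·s⁻².
  C = A·s = s·A (charge = current × time).
  So C⁻¹ = s⁻¹·A⁻¹.
  lm = cd·sr = cd (luminous flux; sr is dimensionless).
  Combining: J·cd·V⁻¹·Sv·C⁻¹·m·lm = (kg·m²·s⁻²) · cd · (kg⁻¹·m⁻²·s³·A) · (m²·s⁻²) · (s⁻¹·A⁻¹) · m · cd = m³·s⁻²·cd².
Left is m²·s⁻²·cd²; right is m³·s⁻²·cd² — different.

No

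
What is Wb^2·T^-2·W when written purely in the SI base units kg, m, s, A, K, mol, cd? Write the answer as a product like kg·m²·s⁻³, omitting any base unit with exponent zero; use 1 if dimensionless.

kg·m⁶·s⁻³

Wb = kg·m²·s⁻²·A⁻¹.
So Wb² = kg²·m⁴·s⁻⁴·A⁻².
T = kg·s⁻²·A⁻¹.
So T⁻² = kg⁻²·s⁴·A².
W = kg·m²·s⁻³.
Combining: Wb²·T⁻²·W = (kg²·m⁴·s⁻⁴·A⁻²) · (kg⁻²·s⁴·A²) · (kg·m²·s⁻³) = kg·m⁶·s⁻³.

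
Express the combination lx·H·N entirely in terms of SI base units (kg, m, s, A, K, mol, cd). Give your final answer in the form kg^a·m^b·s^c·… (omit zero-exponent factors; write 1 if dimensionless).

lx = m⁻²·cd.
H = kg·m²·s⁻²·A⁻².
N = kg·m·s⁻².
Combining: lx·H·N = (m⁻²·cd) · (kg·m²·s⁻²·A⁻²) · (kg·m·s⁻²) = kg²·m·s⁻⁴·A⁻²·cd.

kg²·m·s⁻⁴·A⁻²·cd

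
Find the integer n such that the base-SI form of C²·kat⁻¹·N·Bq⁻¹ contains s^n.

2

C = s·A.
So C² = s²·A².
kat = s⁻¹·mol.
So kat⁻¹ = s·mol⁻¹.
N = kg·m·s⁻².
Bq = s⁻¹.
So Bq⁻¹ = s.
Combining: C²·kat⁻¹·N·Bq⁻¹ = (s²·A²) · (s·mol⁻¹) · (kg·m·s⁻²) · s = kg·m·s²·A²·mol⁻¹.
The exponent of s is 2.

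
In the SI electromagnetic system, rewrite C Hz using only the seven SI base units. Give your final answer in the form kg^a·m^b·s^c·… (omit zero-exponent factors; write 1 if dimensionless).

A

C = s·A.
Hz = s⁻¹.
Combining: C·Hz = (s·A) · s⁻¹ = A.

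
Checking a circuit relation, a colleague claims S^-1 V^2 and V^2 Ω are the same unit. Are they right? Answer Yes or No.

Yes

Left side:
  S = 1/Ω (conductance is reciprocal resistance),
      = kg⁻¹·m⁻²·s³·A².
  So S⁻¹ = kg·m²·s⁻³·A⁻².
  V = W/A (potential = power per current),
      = kg·m²·s⁻³·A⁻¹.
  So V² = kg²·m⁴·s⁻⁶·A⁻².
  Combining: S⁻¹·V² = (kg·m²·s⁻³·A⁻²) · (kg²·m⁴·s⁻⁶·A⁻²) = kg³·m⁶·s⁻⁹·A⁻⁴.
Right side:
  V = W/A (potential = power per current),
      = kg·m²·s⁻³·A⁻¹.
  So V² = kg²·m⁴·s⁻⁶·A⁻².
  Ω = V/A (resistance = voltage per current),
      = kg·m²·s⁻³·A⁻².
  Combining: V²·Ω = (kg²·m⁴·s⁻⁶·A⁻²) · (kg·m²·s⁻³·A⁻²) = kg³·m⁶·s⁻⁹·A⁻⁴.
Both reduce to kg³·m⁶·s⁻⁹·A⁻⁴.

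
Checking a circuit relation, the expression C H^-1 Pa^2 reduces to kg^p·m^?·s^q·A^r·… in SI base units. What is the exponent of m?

-4

C = A·s = s·A (charge = current × time).
H = Wb/A (inductance = flux per current),
    = kg·m²·s⁻²·A⁻².
So H⁻¹ = kg⁻¹·m⁻²·s²·A².
Pa = N/m² (pressure = force per area),
    = kg·m⁻¹·s⁻².
So Pa² = kg²·m⁻²·s⁻⁴.
Combining: C·H⁻¹·Pa² = (s·A) · (kg⁻¹·m⁻²·s²·A²) · (kg²·m⁻²·s⁻⁴) = kg·m⁻⁴·s⁻¹·A³.
The exponent of m is -4.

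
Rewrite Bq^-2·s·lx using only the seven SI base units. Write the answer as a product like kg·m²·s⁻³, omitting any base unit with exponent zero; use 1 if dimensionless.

Bq = 1/s = s⁻¹ (activity is decays per second).
So Bq⁻² = s².
lx = lm/m² (illuminance = luminous flux per area),
    = m⁻²·cd.
Combining: Bq⁻²·s·lx = s² · s · (m⁻²·cd) = m⁻²·s³·cd.

m⁻²·s³·cd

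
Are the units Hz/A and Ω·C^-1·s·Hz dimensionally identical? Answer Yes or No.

No

Left side:
  Hz = 1/s = s⁻¹ (frequency is cycles per second).
  Combining: A⁻¹·Hz = A⁻¹ · s⁻¹ = s⁻¹·A⁻¹.
Right side:
  Ω = kg·m²·s⁻³·A⁻².
  C = s·A.
  So C⁻¹ = s⁻¹·A⁻¹.
  Hz = s⁻¹.
  Combining: Ω·C⁻¹·s·Hz = (kg·m²·s⁻³·A⁻²) · (s⁻¹·A⁻¹) · s · s⁻¹ = kg·m²·s⁻⁴·A⁻³.
Left is s⁻¹·A⁻¹; right is kg·m²·s⁻⁴·A⁻³ — different.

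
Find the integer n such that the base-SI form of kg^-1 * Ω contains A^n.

-2

Ω = kg·m²·s⁻³·A⁻².
Combining: kg⁻¹·Ω = kg⁻¹ · (kg·m²·s⁻³·A⁻²) = m²·s⁻³·A⁻².
The exponent of A is -2.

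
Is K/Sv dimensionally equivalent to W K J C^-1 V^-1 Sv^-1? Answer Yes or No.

Left side:
  Sv = J/kg (equivalent dose = energy per mass),
      = m²·s⁻².
  So Sv⁻¹ = m⁻²·s².
  Combining: Sv⁻¹·K = (m⁻²·s²) · K = m⁻²·s²·K.
Right side:
  W = J/s (power = energy per time),
      = kg·m²·s⁻³.
  J = N·m (work = force × distance),
      = kg·m²·s⁻².
  C = A·s = s·A (charge = current × time).
  So C⁻¹ = s⁻¹·A⁻¹.
  V = W/A (potential = power per current),
      = kg·m²·s⁻³·A⁻¹.
  So V⁻¹ = kg⁻¹·m⁻²·s³·A.
  Sv = J/kg (equivalent dose = energy per mass),
      = m²·s⁻².
  So Sv⁻¹ = m⁻²·s².
  Combining: W·K·J·C⁻¹·V⁻¹·Sv⁻¹ = (kg·m²·s⁻³) · K · (kg·m²·s⁻²) · (s⁻¹·A⁻¹) · (kg⁻¹·m⁻²·s³·A) · (m⁻²·s²) = kg·s⁻¹·K.
Left is m⁻²·s²·K; right is kg·s⁻¹·K — different.

No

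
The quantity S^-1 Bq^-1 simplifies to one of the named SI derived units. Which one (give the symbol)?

H

S = 1/Ω (conductance is reciprocal resistance),
    = kg⁻¹·m⁻²·s³·A².
So S⁻¹ = kg·m²·s⁻³·A⁻².
Bq = 1/s = s⁻¹ (activity is decays per second).
So Bq⁻¹ = s.
Combining: S⁻¹·Bq⁻¹ = (kg·m²·s⁻³·A⁻²) · s = kg·m²·s⁻²·A⁻².
kg·m²·s⁻²·A⁻² is the base-SI form of the henry.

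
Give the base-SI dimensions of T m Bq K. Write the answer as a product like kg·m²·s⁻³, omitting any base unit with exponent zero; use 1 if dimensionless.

T = kg·s⁻²·A⁻¹.
Bq = s⁻¹.
Combining: T·m·Bq·K = (kg·s⁻²·A⁻¹) · m · s⁻¹ · K = kg·m·s⁻³·A⁻¹·K.

kg·m·s⁻³·A⁻¹·K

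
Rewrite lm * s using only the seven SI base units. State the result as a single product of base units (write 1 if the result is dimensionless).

s·cd

lm = cd·sr = cd (luminous flux; sr is dimensionless).
Combining: lm·s = cd · s = s·cd.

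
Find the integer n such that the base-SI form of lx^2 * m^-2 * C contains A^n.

lx = lm/m² (illuminance = luminous flux per area),
    = m⁻²·cd.
So lx² = m⁻⁴·cd².
C = A·s = s·A (charge = current × time).
Combining: lx²·m⁻²·C = (m⁻⁴·cd²) · m⁻² · (s·A) = m⁻⁶·s·A·cd².
The exponent of A is 1.

1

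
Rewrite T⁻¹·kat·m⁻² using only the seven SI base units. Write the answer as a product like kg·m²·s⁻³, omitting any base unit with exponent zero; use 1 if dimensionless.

T = Wb/m² (flux density = flux per area),
    = kg·s⁻²·A⁻¹.
So T⁻¹ = kg⁻¹·s²·A.
kat = mol/s = s⁻¹·mol (catalytic activity).
Combining: T⁻¹·kat·m⁻² = (kg⁻¹·s²·A) · (s⁻¹·mol) · m⁻² = kg⁻¹·m⁻²·s·A·mol.

kg⁻¹·m⁻²·s·A·mol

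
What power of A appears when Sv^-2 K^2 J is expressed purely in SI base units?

Sv = m²·s⁻².
So Sv⁻² = m⁻⁴·s⁴.
J = kg·m²·s⁻².
Combining: Sv⁻²·K²·J = (m⁻⁴·s⁴) · K² · (kg·m²·s⁻²) = kg·m⁻²·s²·K².
The exponent of A is 0.

0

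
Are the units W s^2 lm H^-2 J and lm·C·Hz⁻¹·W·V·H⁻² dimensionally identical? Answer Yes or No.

Left side:
  W = J/s (power = energy per time),
      = kg·m²·s⁻³.
  lm = cd·sr = cd (luminous flux; sr is dimensionless).
  H = Wb/A (inductance = flux per current),
      = kg·m²·s⁻²·A⁻².
  So H⁻² = kg⁻²·m⁻⁴·s⁴·A⁴.
  J = N·m (work = force × distance),
      = kg·m²·s⁻².
  Combining: W·s²·lm·H⁻²·J = (kg·m²·s⁻³) · s² · cd · (kg⁻²·m⁻⁴·s⁴·A⁴) · (kg·m²·s⁻²) = s·A⁴·cd.
Right side:
  lm = cd·sr = cd (luminous flux; sr is dimensionless).
  C = A·s = s·A (charge = current × time).
  Hz = 1/s = s⁻¹ (frequency is cycles per second).
  So Hz⁻¹ = s.
  W = J/s (power = energy per time),
      = kg·m²·s⁻³.
  V = W/A (potential = power per current),
      = kg·m²·s⁻³·A⁻¹.
  H = Wb/A (inductance = flux per current),
      = kg·m²·s⁻²·A⁻².
  So H⁻² = kg⁻²·m⁻⁴·s⁴·A⁴.
  Combining: lm·C·Hz⁻¹·W·V·H⁻² = cd · (s·A) · s · (kg·m²·s⁻³) · (kg·m²·s⁻³·A⁻¹) · (kg⁻²·m⁻⁴·s⁴·A⁴) = A⁴·cd.
Left is s·A⁴·cd; right is A⁴·cd — different.

No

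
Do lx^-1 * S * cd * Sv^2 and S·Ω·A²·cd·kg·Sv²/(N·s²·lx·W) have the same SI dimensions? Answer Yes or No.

Left side:
  lx = m⁻²·cd.
  So lx⁻¹ = m²·cd⁻¹.
  S = kg⁻¹·m⁻²·s³·A².
  Sv = m²·s⁻².
  So Sv² = m⁴·s⁻⁴.
  Combining: lx⁻¹·S·cd·Sv² = (m²·cd⁻¹) · (kg⁻¹·m⁻²·s³·A²) · cd · (m⁴·s⁻⁴) = kg⁻¹·m⁴·s⁻¹·A².
Right side:
  S = kg⁻¹·m⁻²·s³·A².
  N = kg·m·s⁻².
  So N⁻¹ = kg⁻¹·m⁻¹·s².
  Ω = kg·m²·s⁻³·A⁻².
  Sv = m²·s⁻².
  So Sv² = m⁴·s⁻⁴.
  lx = m⁻²·cd.
  So lx⁻¹ = m²·cd⁻¹.
  W = kg·m²·s⁻³.
  So W⁻¹ = kg⁻¹·m⁻²·s³.
  Combining: S·N⁻¹·Ω·s⁻²·A²·cd·kg·Sv²·lx⁻¹·W⁻¹ = (kg⁻¹·m⁻²·s³·A²) · (kg⁻¹·m⁻¹·s²) · (kg·m²·s⁻³·A⁻²) · s⁻² · A² · cd · kg · (m⁴·s⁻⁴) · (m²·cd⁻¹) · (kg⁻¹·m⁻²·s³) = kg⁻¹·m³·s⁻¹·A².
Left is kg⁻¹·m⁴·s⁻¹·A²; right is kg⁻¹·m³·s⁻¹·A² — different.

No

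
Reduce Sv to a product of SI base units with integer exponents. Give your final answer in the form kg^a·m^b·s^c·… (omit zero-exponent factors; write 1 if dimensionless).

m²·s⁻²

Sv = J/kg (equivalent dose = energy per mass),
    = m²·s⁻².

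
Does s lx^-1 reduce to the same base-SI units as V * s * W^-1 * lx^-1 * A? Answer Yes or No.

Left side:
  lx = lm/m² (illuminance = luminous flux per area),
      = m⁻²·cd.
  So lx⁻¹ = m²·cd⁻¹.
  Combining: s·lx⁻¹ = s · (m²·cd⁻¹) = m²·s·cd⁻¹.
Right side:
  V = W/A (potential = power per current),
      = kg·m²·s⁻³·A⁻¹.
  W = J/s (power = energy per time),
      = kg·m²·s⁻³.
  So W⁻¹ = kg⁻¹·m⁻²·s³.
  lx = lm/m² (illuminance = luminous flux per area),
      = m⁻²·cd.
  So lx⁻¹ = m²·cd⁻¹.
  Combining: V·s·W⁻¹·lx⁻¹·A = (kg·m²·s⁻³·A⁻¹) · s · (kg⁻¹·m⁻²·s³) · (m²·cd⁻¹) · A = m²·s·cd⁻¹.
Both reduce to m²·s·cd⁻¹.

Yes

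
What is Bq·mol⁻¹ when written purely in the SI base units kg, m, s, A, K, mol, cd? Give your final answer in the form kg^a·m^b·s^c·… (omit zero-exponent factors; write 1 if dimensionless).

Bq = 1/s = s⁻¹ (activity is decays per second).
Combining: Bq·mol⁻¹ = s⁻¹ · mol⁻¹ = s⁻¹·mol⁻¹.

s⁻¹·mol⁻¹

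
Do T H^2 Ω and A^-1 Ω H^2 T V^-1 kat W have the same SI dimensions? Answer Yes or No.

No

Left side:
  T = kg·s⁻²·A⁻¹.
  H = kg·m²·s⁻²·A⁻².
  So H² = kg²·m⁴·s⁻⁴·A⁻⁴.
  Ω = kg·m²·s⁻³·A⁻².
  Combining: T·H²·Ω = (kg·s⁻²·A⁻¹) · (kg²·m⁴·s⁻⁴·A⁻⁴) · (kg·m²·s⁻³·A⁻²) = kg⁴·m⁶·s⁻⁹·A⁻⁷.
Right side:
  Ω = V/A (resistance = voltage per current),
      = kg·m²·s⁻³·A⁻².
  H = Wb/A (inductance = flux per current),
      = kg·m²·s⁻²·A⁻².
  So H² = kg²·m⁴·s⁻⁴·A⁻⁴.
  T = Wb/m² (flux density = flux per area),
      = kg·s⁻²·A⁻¹.
  V = W/A (potential = power per current),
      = kg·m²·s⁻³·A⁻¹.
  So V⁻¹ = kg⁻¹·m⁻²·s³·A.
  kat = mol/s = s⁻¹·mol (catalytic activity).
  W = J/s (power = energy per time),
      = kg·m²·s⁻³.
  Combining: A⁻¹·Ω·H²·T·V⁻¹·kat·W = A⁻¹ · (kg·m²·s⁻³·A⁻²) · (kg²·m⁴·s⁻⁴·A⁻⁴) · (kg·s⁻²·A⁻¹) · (kg⁻¹·m⁻²·s³·A) · (s⁻¹·mol) · (kg·m²·s⁻³) = kg⁴·m⁶·s⁻¹⁰·A⁻⁷·mol.
Left is kg⁴·m⁶·s⁻⁹·A⁻⁷; right is kg⁴·m⁶·s⁻¹⁰·A⁻⁷·mol — different.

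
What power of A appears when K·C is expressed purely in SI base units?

C = A·s = s·A (charge = current × time).
Combining: K·C = K · (s·A) = s·A·K.
The exponent of A is 1.

1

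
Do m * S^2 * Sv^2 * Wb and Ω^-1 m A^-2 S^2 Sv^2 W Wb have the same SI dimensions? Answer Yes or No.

Yes

Left side:
  S = 1/Ω (conductance is reciprocal resistance),
      = kg⁻¹·m⁻²·s³·A².
  So S² = kg⁻²·m⁻⁴·s⁶·A⁴.
  Sv = J/kg (equivalent dose = energy per mass),
      = m²·s⁻².
  So Sv² = m⁴·s⁻⁴.
  Wb = V·s (flux: a volt is a weber per second),
      = kg·m²·s⁻²·A⁻¹.
  Combining: m·S²·Sv²·Wb = m · (kg⁻²·m⁻⁴·s⁶·A⁴) · (m⁴·s⁻⁴) · (kg·m²·s⁻²·A⁻¹) = kg⁻¹·m³·A³.
Right side:
  Ω = V/A (resistance = voltage per current),
      = kg·m²·s⁻³·A⁻².
  So Ω⁻¹ = kg⁻¹·m⁻²·s³·A².
  S = 1/Ω (conductance is reciprocal resistance),
      = kg⁻¹·m⁻²·s³·A².
  So S² = kg⁻²·m⁻⁴·s⁶·A⁴.
  Sv = J/kg (equivalent dose = energy per mass),
      = m²·s⁻².
  So Sv² = m⁴·s⁻⁴.
  W = J/s (power = energy per time),
      = kg·m²·s⁻³.
  Wb = V·s (flux: a volt is a weber per second),
      = kg·m²·s⁻²·A⁻¹.
  Combining: Ω⁻¹·m·A⁻²·S²·Sv²·W·Wb = (kg⁻¹·m⁻²·s³·A²) · m · A⁻² · (kg⁻²·m⁻⁴·s⁶·A⁴) · (m⁴·s⁻⁴) · (kg·m²·s⁻³) · (kg·m²·s⁻²·A⁻¹) = kg⁻¹·m³·A³.
Both reduce to kg⁻¹·m³·A³.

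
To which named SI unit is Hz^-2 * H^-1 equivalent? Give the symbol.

Hz = s⁻¹.
So Hz⁻² = s².
H = kg·m²·s⁻²·A⁻².
So H⁻¹ = kg⁻¹·m⁻²·s²·A².
Combining: Hz⁻²·H⁻¹ = s² · (kg⁻¹·m⁻²·s²·A²) = kg⁻¹·m⁻²·s⁴·A².
kg⁻¹·m⁻²·s⁴·A² is the base-SI form of the farad.

F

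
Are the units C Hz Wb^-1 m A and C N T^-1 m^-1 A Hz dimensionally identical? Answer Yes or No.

No

Left side:
  C = A·s = s·A (charge = current × time).
  Hz = 1/s = s⁻¹ (frequency is cycles per second).
  Wb = V·s (flux: a volt is a weber per second),
      = kg·m²·s⁻²·A⁻¹.
  So Wb⁻¹ = kg⁻¹·m⁻²·s²·A.
  Combining: C·Hz·Wb⁻¹·m·A = (s·A) · s⁻¹ · (kg⁻¹·m⁻²·s²·A) · m · A = kg⁻¹·m⁻¹·s²·A³.
Right side:
  C = s·A.
  N = kg·m·s⁻².
  T = kg·s⁻²·A⁻¹.
  So T⁻¹ = kg⁻¹·s²·A.
  Hz = s⁻¹.
  Combining: C·N·T⁻¹·m⁻¹·A·Hz = (s·A) · (kg·m·s⁻²) · (kg⁻¹·s²·A) · m⁻¹ · A · s⁻¹ = A³.
Left is kg⁻¹·m⁻¹·s²·A³; right is A³ — different.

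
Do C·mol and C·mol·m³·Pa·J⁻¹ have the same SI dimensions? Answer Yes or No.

Yes

Left side:
  C = A·s = s·A (charge = current × time).
  Combining: C·mol = (s·A) · mol = s·A·mol.
Right side:
  C = A·s = s·A (charge = current × time).
  Pa = N/m² (pressure = force per area),
      = kg·m⁻¹·s⁻².
  J = N·m (work = force × distance),
      = kg·m²·s⁻².
  So J⁻¹ = kg⁻¹·m⁻²·s².
  Combining: C·mol·m³·Pa·J⁻¹ = (s·A) · mol · m³ · (kg·m⁻¹·s⁻²) · (kg⁻¹·m⁻²·s²) = s·A·mol.
Both reduce to s·A·mol.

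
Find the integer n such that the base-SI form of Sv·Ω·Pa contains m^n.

3

Sv = J/kg (equivalent dose = energy per mass),
    = m²·s⁻².
Ω = V/A (resistance = voltage per current),
    = kg·m²·s⁻³·A⁻².
Pa = N/m² (pressure = force per area),
    = kg·m⁻¹·s⁻².
Combining: Sv·Ω·Pa = (m²·s⁻²) · (kg·m²·s⁻³·A⁻²) · (kg·m⁻¹·s⁻²) = kg²·m³·s⁻⁷·A⁻².
The exponent of m is 3.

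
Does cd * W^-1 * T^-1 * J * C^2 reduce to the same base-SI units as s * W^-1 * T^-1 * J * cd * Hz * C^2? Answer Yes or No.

Yes

Left side:
  W = kg·m²·s⁻³.
  So W⁻¹ = kg⁻¹·m⁻²·s³.
  T = kg·s⁻²·A⁻¹.
  So T⁻¹ = kg⁻¹·s²·A.
  J = kg·m²·s⁻².
  C = s·A.
  So C² = s²·A².
  Combining: cd·W⁻¹·T⁻¹·J·C² = cd · (kg⁻¹·m⁻²·s³) · (kg⁻¹·s²·A) · (kg·m²·s⁻²) · (s²·A²) = kg⁻¹·s⁵·A³·cd.
Right side:
  W = kg·m²·s⁻³.
  So W⁻¹ = kg⁻¹·m⁻²·s³.
  T = kg·s⁻²·A⁻¹.
  So T⁻¹ = kg⁻¹·s²·A.
  J = kg·m²·s⁻².
  Hz = s⁻¹.
  C = s·A.
  So C² = s²·A².
  Combining: s·W⁻¹·T⁻¹·J·cd·Hz·C² = s · (kg⁻¹·m⁻²·s³) · (kg⁻¹·s²·A) · (kg·m²·s⁻²) · cd · s⁻¹ · (s²·A²) = kg⁻¹·s⁵·A³·cd.
Both reduce to kg⁻¹·s⁵·A³·cd.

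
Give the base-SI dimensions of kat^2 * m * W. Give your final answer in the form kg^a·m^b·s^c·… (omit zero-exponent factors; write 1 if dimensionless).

kat = mol/s = s⁻¹·mol (catalytic activity).
So kat² = s⁻²·mol².
W = J/s (power = energy per time),
    = kg·m²·s⁻³.
Combining: kat²·m·W = (s⁻²·mol²) · m · (kg·m²·s⁻³) = kg·m³·s⁻⁵·mol².

kg·m³·s⁻⁵·mol²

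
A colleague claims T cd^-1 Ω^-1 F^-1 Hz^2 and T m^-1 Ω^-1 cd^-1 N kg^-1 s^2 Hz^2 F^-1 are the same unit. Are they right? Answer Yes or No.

Yes

Left side:
  T = kg·s⁻²·A⁻¹.
  Ω = kg·m²·s⁻³·A⁻².
  So Ω⁻¹ = kg⁻¹·m⁻²·s³·A².
  F = kg⁻¹·m⁻²·s⁴·A².
  So F⁻¹ = kg·m²·s⁻⁴·A⁻².
  Hz = s⁻¹.
  So Hz² = s⁻².
  Combining: T·cd⁻¹·Ω⁻¹·F⁻¹·Hz² = (kg·s⁻²·A⁻¹) · cd⁻¹ · (kg⁻¹·m⁻²·s³·A²) · (kg·m²·s⁻⁴·A⁻²) · s⁻² = kg·s⁻⁵·A⁻¹·cd⁻¹.
Right side:
  T = Wb/m² (flux density = flux per area),
      = kg·s⁻²·A⁻¹.
  Ω = V/A (resistance = voltage per current),
      = kg·m²·s⁻³·A⁻².
  So Ω⁻¹ = kg⁻¹·m⁻²·s³·A².
  N = kg·m/s² = kg·m·s⁻² (force = mass × acceleration).
  Hz = 1/s = s⁻¹ (frequency is cycles per second).
  So Hz² = s⁻².
  F = C/V (capacitance = charge per voltage),
      = A·s/(kg·m²·s⁻³·A⁻¹) (substituting C and V),
      = kg⁻¹·m⁻²·s⁴·A².
  So F⁻¹ = kg·m²·s⁻⁴·A⁻².
  Combining: T·m⁻¹·Ω⁻¹·cd⁻¹·N·kg⁻¹·s²·Hz²·F⁻¹ = (kg·s⁻²·A⁻¹) · m⁻¹ · (kg⁻¹·m⁻²·s³·A²) · cd⁻¹ · (kg·m·s⁻²) · kg⁻¹ · s² · s⁻² · (kg·m²·s⁻⁴·A⁻²) = kg·s⁻⁵·A⁻¹·cd⁻¹.
Both reduce to kg·s⁻⁵·A⁻¹·cd⁻¹.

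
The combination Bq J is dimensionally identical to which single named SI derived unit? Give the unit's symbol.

Bq = 1/s = s⁻¹ (activity is decays per second).
J = N·m (work = force × distance),
    = kg·m²·s⁻².
Combining: Bq·J = s⁻¹ · (kg·m²·s⁻²) = kg·m²·s⁻³.
kg·m²·s⁻³ is the base-SI form of the watt.

W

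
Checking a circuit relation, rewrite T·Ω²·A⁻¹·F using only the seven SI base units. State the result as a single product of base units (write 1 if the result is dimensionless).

T = Wb/m² (flux density = flux per area),
    = kg·s⁻²·A⁻¹.
Ω = V/A (resistance = voltage per current),
    = kg·m²·s⁻³·A⁻².
So Ω² = kg²·m⁴·s⁻⁶·A⁻⁴.
F = C/V (capacitance = charge per voltage),
    = A·s/(kg·m²·s⁻³·A⁻¹) (substituting C and V),
    = kg⁻¹·m⁻²·s⁴·A².
Combining: T·Ω²·A⁻¹·F = (kg·s⁻²·A⁻¹) · (kg²·m⁴·s⁻⁶·A⁻⁴) · A⁻¹ · (kg⁻¹·m⁻²·s⁴·A²) = kg²·m²·s⁻⁴·A⁻⁴.

kg²·m²·s⁻⁴·A⁻⁴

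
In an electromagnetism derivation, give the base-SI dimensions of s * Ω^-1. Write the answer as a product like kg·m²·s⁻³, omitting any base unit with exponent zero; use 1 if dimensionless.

Ω = kg·m²·s⁻³·A⁻².
So Ω⁻¹ = kg⁻¹·m⁻²·s³·A².
Combining: s·Ω⁻¹ = s · (kg⁻¹·m⁻²·s³·A²) = kg⁻¹·m⁻²·s⁴·A².

kg⁻¹·m⁻²·s⁴·A²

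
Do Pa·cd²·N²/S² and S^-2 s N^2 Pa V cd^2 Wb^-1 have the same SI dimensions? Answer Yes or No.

Yes

Left side:
  S = kg⁻¹·m⁻²·s³·A².
  So S⁻² = kg²·m⁴·s⁻⁶·A⁻⁴.
  Pa = kg·m⁻¹·s⁻².
  N = kg·m·s⁻².
  So N² = kg²·m²·s⁻⁴.
  Combining: S⁻²·Pa·cd²·N² = (kg²·m⁴·s⁻⁶·A⁻⁴) · (kg·m⁻¹·s⁻²) · cd² · (kg²·m²·s⁻⁴) = kg⁵·m⁵·s⁻¹²·A⁻⁴·cd².
Right side:
  S = kg⁻¹·m⁻²·s³·A².
  So S⁻² = kg²·m⁴·s⁻⁶·A⁻⁴.
  N = kg·m·s⁻².
  So N² = kg²·m²·s⁻⁴.
  Pa = kg·m⁻¹·s⁻².
  V = kg·m²·s⁻³·A⁻¹.
  Wb = kg·m²·s⁻²·A⁻¹.
  So Wb⁻¹ = kg⁻¹·m⁻²·s²·A.
  Combining: S⁻²·s·N²·Pa·V·cd²·Wb⁻¹ = (kg²·m⁴·s⁻⁶·A⁻⁴) · s · (kg²·m²·s⁻⁴) · (kg·m⁻¹·s⁻²) · (kg·m²·s⁻³·A⁻¹) · cd² · (kg⁻¹·m⁻²·s²·A) = kg⁵·m⁵·s⁻¹²·A⁻⁴·cd².
Both reduce to kg⁵·m⁵·s⁻¹²·A⁻⁴·cd².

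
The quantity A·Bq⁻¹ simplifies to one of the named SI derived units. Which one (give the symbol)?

C

Bq = s⁻¹.
So Bq⁻¹ = s.
Combining: A·Bq⁻¹ = A · s = s·A.
s·A is the base-SI form of the coulomb.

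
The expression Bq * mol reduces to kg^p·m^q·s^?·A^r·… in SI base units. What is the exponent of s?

-1

Bq = s⁻¹.
Combining: Bq·mol = s⁻¹ · mol = s⁻¹·mol.
The exponent of s is -1.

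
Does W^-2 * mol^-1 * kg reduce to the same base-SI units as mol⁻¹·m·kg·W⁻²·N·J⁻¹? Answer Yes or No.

Yes

Left side:
  W = J/s (power = energy per time),
      = kg·m²·s⁻³.
  So W⁻² = kg⁻²·m⁻⁴·s⁶.
  Combining: W⁻²·mol⁻¹·kg = (kg⁻²·m⁻⁴·s⁶) · mol⁻¹ · kg = kg⁻¹·m⁻⁴·s⁶·mol⁻¹.
Right side:
  W = kg·m²·s⁻³.
  So W⁻² = kg⁻²·m⁻⁴·s⁶.
  N = kg·m·s⁻².
  J = kg·m²·s⁻².
  So J⁻¹ = kg⁻¹·m⁻²·s².
  Combining: mol⁻¹·m·kg·W⁻²·N·J⁻¹ = mol⁻¹ · m · kg · (kg⁻²·m⁻⁴·s⁶) · (kg·m·s⁻²) · (kg⁻¹·m⁻²·s²) = kg⁻¹·m⁻⁴·s⁶·mol⁻¹.
Both reduce to kg⁻¹·m⁻⁴·s⁶·mol⁻¹.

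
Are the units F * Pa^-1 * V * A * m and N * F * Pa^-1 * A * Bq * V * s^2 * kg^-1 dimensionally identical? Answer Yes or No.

No

Left side:
  F = C/V (capacitance = charge per voltage),
      = A·s/(kg·m²·s⁻³·A⁻¹) (substituting C and V),
      = kg⁻¹·m⁻²·s⁴·A².
  Pa = N/m² (pressure = force per area),
      = kg·m⁻¹·s⁻².
  So Pa⁻¹ = kg⁻¹·m·s².
  V = W/A (potential = power per current),
      = kg·m²·s⁻³·A⁻¹.
  Combining: F·Pa⁻¹·V·A·m = (kg⁻¹·m⁻²·s⁴·A²) · (kg⁻¹·m·s²) · (kg·m²·s⁻³·A⁻¹) · A · m = kg⁻¹·m²·s³·A².
Right side:
  N = kg·m/s² = kg·m·s⁻² (force = mass × acceleration).
  F = C/V (capacitance = charge per voltage),
      = A·s/(kg·m²·s⁻³·A⁻¹) (substituting C and V),
      = kg⁻¹·m⁻²·s⁴·A².
  Pa = N/m² (pressure = force per area),
      = kg·m⁻¹·s⁻².
  So Pa⁻¹ = kg⁻¹·m·s².
  Bq = 1/s = s⁻¹ (activity is decays per second).
  V = W/A (potential = power per current),
      = kg·m²·s⁻³·A⁻¹.
  Combining: N·F·Pa⁻¹·A·Bq·V·s²·kg⁻¹ = (kg·m·s⁻²) · (kg⁻¹·m⁻²·s⁴·A²) · (kg⁻¹·m·s²) · A · s⁻¹ · (kg·m²·s⁻³·A⁻¹) · s² · kg⁻¹ = kg⁻¹·m²·s²·A².
Left is kg⁻¹·m²·s³·A²; right is kg⁻¹·m²·s²·A² — different.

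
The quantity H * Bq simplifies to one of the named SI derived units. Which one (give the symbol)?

Ω

H = Wb/A (inductance = flux per current),
    = kg·m²·s⁻²·A⁻².
Bq = 1/s = s⁻¹ (activity is decays per second).
Combining: H·Bq = (kg·m²·s⁻²·A⁻²) · s⁻¹ = kg·m²·s⁻³·A⁻².
kg·m²·s⁻³·A⁻² is the base-SI form of the ohm.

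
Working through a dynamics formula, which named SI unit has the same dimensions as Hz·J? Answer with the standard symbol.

Hz = 1/s = s⁻¹ (frequency is cycles per second).
J = N·m (work = force × distance),
    = kg·m²·s⁻².
Combining: Hz·J = s⁻¹ · (kg·m²·s⁻²) = kg·m²·s⁻³.
kg·m²·s⁻³ is the base-SI form of the watt.

W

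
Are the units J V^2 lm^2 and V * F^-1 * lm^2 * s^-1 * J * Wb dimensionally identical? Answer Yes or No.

Left side:
  J = N·m (work = force × distance),
      = kg·m²·s⁻².
  V = W/A (potential = power per current),
      = kg·m²·s⁻³·A⁻¹.
  So V² = kg²·m⁴·s⁻⁶·A⁻².
  lm = cd·sr = cd (luminous flux; sr is dimensionless).
  So lm² = cd².
  Combining: J·V²·lm² = (kg·m²·s⁻²) · (kg²·m⁴·s⁻⁶·A⁻²) · cd² = kg³·m⁶·s⁻⁸·A⁻²·cd².
Right side:
  V = kg·m²·s⁻³·A⁻¹.
  F = kg⁻¹·m⁻²·s⁴·A².
  So F⁻¹ = kg·m²·s⁻⁴·A⁻².
  lm = cd.
  So lm² = cd².
  J = kg·m²·s⁻².
  Wb = kg·m²·s⁻²·A⁻¹.
  Combining: V·F⁻¹·lm²·s⁻¹·J·Wb = (kg·m²·s⁻³·A⁻¹) · (kg·m²·s⁻⁴·A⁻²) · cd² · s⁻¹ · (kg·m²·s⁻²) · (kg·m²·s⁻²·A⁻¹) = kg⁴·m⁸·s⁻¹²·A⁻⁴·cd².
Left is kg³·m⁶·s⁻⁸·A⁻²·cd²; right is kg⁴·m⁸·s⁻¹²·A⁻⁴·cd² — different.

No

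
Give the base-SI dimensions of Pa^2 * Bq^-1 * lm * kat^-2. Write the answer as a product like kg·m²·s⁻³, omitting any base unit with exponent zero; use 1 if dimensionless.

kg²·m⁻²·s⁻¹·mol⁻²·cd

Pa = N/m² (pressure = force per area),
    = kg·m⁻¹·s⁻².
So Pa² = kg²·m⁻²·s⁻⁴.
Bq = 1/s = s⁻¹ (activity is decays per second).
So Bq⁻¹ = s.
lm = cd·sr = cd (luminous flux; sr is dimensionless).
kat = mol/s = s⁻¹·mol (catalytic activity).
So kat⁻² = s²·mol⁻².
Combining: Pa²·Bq⁻¹·lm·kat⁻² = (kg²·m⁻²·s⁻⁴) · s · cd · (s²·mol⁻²) = kg²·m⁻²·s⁻¹·mol⁻²·cd.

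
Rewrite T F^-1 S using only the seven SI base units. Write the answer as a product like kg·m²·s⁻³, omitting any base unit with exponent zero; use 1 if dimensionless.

T = kg·s⁻²·A⁻¹.
F = kg⁻¹·m⁻²·s⁴·A².
So F⁻¹ = kg·m²·s⁻⁴·A⁻².
S = kg⁻¹·m⁻²·s³·A².
Combining: T·F⁻¹·S = (kg·s⁻²·A⁻¹) · (kg·m²·s⁻⁴·A⁻²) · (kg⁻¹·m⁻²·s³·A²) = kg·s⁻³·A⁻¹.

kg·s⁻³·A⁻¹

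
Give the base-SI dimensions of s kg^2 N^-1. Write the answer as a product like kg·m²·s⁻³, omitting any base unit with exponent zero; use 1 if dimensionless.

N = kg·m/s² = kg·m·s⁻² (force = mass × acceleration).
So N⁻¹ = kg⁻¹·m⁻¹·s².
Combining: s·kg²·N⁻¹ = s · kg² · (kg⁻¹·m⁻¹·s²) = kg·m⁻¹·s³.

kg·m⁻¹·s³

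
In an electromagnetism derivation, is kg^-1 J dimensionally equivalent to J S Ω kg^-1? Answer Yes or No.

Yes

Left side:
  J = N·m (work = force × distance),
      = kg·m²·s⁻².
  Combining: kg⁻¹·J = kg⁻¹ · (kg·m²·s⁻²) = m²·s⁻².
Right side:
  J = N·m (work = force × distance),
      = kg·m²·s⁻².
  S = 1/Ω (conductance is reciprocal resistance),
      = kg⁻¹·m⁻²·s³·A².
  Ω = V/A (resistance = voltage per current),
      = kg·m²·s⁻³·A⁻².
  Combining: J·S·Ω·kg⁻¹ = (kg·m²·s⁻²) · (kg⁻¹·m⁻²·s³·A²) · (kg·m²·s⁻³·A⁻²) · kg⁻¹ = m²·s⁻².
Both reduce to m²·s⁻².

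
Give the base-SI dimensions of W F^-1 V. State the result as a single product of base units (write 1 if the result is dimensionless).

W = kg·m²·s⁻³.
F = kg⁻¹·m⁻²·s⁴·A².
So F⁻¹ = kg·m²·s⁻⁴·A⁻².
V = kg·m²·s⁻³·A⁻¹.
Combining: W·F⁻¹·V = (kg·m²·s⁻³) · (kg·m²·s⁻⁴·A⁻²) · (kg·m²·s⁻³·A⁻¹) = kg³·m⁶·s⁻¹⁰·A⁻³.

kg³·m⁶·s⁻¹⁰·A⁻³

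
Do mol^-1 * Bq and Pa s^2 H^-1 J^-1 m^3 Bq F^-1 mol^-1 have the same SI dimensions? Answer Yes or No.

Yes

Left side:
  Bq = s⁻¹.
  Combining: mol⁻¹·Bq = mol⁻¹ · s⁻¹ = s⁻¹·mol⁻¹.
Right side:
  Pa = N/m² (pressure = force per area),
      = kg·m⁻¹·s⁻².
  H = Wb/A (inductance = flux per current),
      = kg·m²·s⁻²·A⁻².
  So H⁻¹ = kg⁻¹·m⁻²·s²·A².
  J = N·m (work = force × distance),
      = kg·m²·s⁻².
  So J⁻¹ = kg⁻¹·m⁻²·s².
  Bq = 1/s = s⁻¹ (activity is decays per second).
  F = C/V (capacitance = charge per voltage),
      = A·s/(kg·m²·s⁻³·A⁻¹) (substituting C and V),
      = kg⁻¹·m⁻²·s⁴·A².
  So F⁻¹ = kg·m²·s⁻⁴·A⁻².
  Combining: Pa·s²·H⁻¹·J⁻¹·m³·Bq·F⁻¹·mol⁻¹ = (kg·m⁻¹·s⁻²) · s² · (kg⁻¹·m⁻²·s²·A²) · (kg⁻¹·m⁻²·s²) · m³ · s⁻¹ · (kg·m²·s⁻⁴·A⁻²) · mol⁻¹ = s⁻¹·mol⁻¹.
Both reduce to s⁻¹·mol⁻¹.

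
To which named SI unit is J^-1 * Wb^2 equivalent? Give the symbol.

H

J = N·m (work = force × distance),
    = kg·m²·s⁻².
So J⁻¹ = kg⁻¹·m⁻²·s².
Wb = V·s (flux: a volt is a weber per second),
    = kg·m²·s⁻²·A⁻¹.
So Wb² = kg²·m⁴·s⁻⁴·A⁻².
Combining: J⁻¹·Wb² = (kg⁻¹·m⁻²·s²) · (kg²·m⁴·s⁻⁴·A⁻²) = kg·m²·s⁻²·A⁻².
kg·m²·s⁻²·A⁻² is the base-SI form of the henry.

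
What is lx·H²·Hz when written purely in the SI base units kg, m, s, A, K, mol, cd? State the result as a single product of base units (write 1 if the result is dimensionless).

lx = lm/m² (illuminance = luminous flux per area),
    = m⁻²·cd.
H = Wb/A (inductance = flux per current),
    = kg·m²·s⁻²·A⁻².
So H² = kg²·m⁴·s⁻⁴·A⁻⁴.
Hz = 1/s = s⁻¹ (frequency is cycles per second).
Combining: lx·H²·Hz = (m⁻²·cd) · (kg²·m⁴·s⁻⁴·A⁻⁴) · s⁻¹ = kg²·m²·s⁻⁵·A⁻⁴·cd.

kg²·m²·s⁻⁵·A⁻⁴·cd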